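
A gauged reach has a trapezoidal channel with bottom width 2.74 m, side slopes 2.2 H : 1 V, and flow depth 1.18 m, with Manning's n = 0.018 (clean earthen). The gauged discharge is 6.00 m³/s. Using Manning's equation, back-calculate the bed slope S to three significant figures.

0.000435

A = (b + z·y)·y = (2.74 + 2.2×1.18)×1.18 = 6.296 m²
P = b + 2y√(1+z²) = 2.74 + 2×1.18×√(1+2.2²) = 8.443 m
R = A/P = 6.296/8.443 = 0.7457 m
S = (Q·n / (1·A·R^(2/3)))² = (6.00×0.018 / (1×6.296×0.8224))² = 0.0004350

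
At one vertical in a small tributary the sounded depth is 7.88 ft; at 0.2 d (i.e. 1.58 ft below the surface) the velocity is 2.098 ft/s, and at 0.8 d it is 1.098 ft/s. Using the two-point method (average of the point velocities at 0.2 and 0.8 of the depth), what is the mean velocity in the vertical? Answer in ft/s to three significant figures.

v̄ = (2.098 + 1.098) / 2 = 1.598 ft/s

1.60 ft/s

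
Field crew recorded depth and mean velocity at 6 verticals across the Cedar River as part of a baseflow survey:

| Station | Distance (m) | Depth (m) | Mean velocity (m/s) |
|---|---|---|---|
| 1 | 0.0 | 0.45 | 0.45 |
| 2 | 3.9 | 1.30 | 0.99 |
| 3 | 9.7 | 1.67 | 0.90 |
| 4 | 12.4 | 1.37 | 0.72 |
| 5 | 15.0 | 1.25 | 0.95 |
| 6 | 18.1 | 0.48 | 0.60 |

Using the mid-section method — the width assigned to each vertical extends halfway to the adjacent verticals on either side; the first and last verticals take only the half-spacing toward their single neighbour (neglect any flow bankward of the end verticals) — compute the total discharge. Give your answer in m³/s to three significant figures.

w_1 = (3.9 − 0.0)/2 = 1.95 m; q_1 = 0.45 × 0.45 × 1.95 = 0.3949 m³/s
w_2 = (9.7 − 0.0)/2 = 4.85 m; q_2 = 0.99 × 1.30 × 4.85 = 6.242 m³/s
w_3 = (12.4 − 3.9)/2 = 4.25 m; q_3 = 0.90 × 1.67 × 4.25 = 6.388 m³/s
w_4 = (15.0 − 9.7)/2 = 2.65 m; q_4 = 0.72 × 1.37 × 2.65 = 2.614 m³/s
w_5 = (18.1 − 12.4)/2 = 2.85 m; q_5 = 0.95 × 1.25 × 2.85 = 3.384 m³/s
w_6 = (18.1 − 15.0)/2 = 1.55 m; q_6 = 0.60 × 0.48 × 1.55 = 0.4464 m³/s
Q = Σ qᵢ = 19.47 m³/s

19.5 m³/s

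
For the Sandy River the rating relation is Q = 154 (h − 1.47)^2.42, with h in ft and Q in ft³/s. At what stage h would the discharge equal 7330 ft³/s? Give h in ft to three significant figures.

6.40 ft

h − h₀ = (Q/C)^(1/b) = (7330/154)^(1/2.42) = 4.934 ft
h = 1.47 + 4.934 = 6.404 ft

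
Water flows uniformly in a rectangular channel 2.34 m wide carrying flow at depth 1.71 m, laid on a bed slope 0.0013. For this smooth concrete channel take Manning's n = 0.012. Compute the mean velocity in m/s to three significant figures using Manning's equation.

A = b·y = 2.34 × 1.71 = 4.001 m²
P = b + 2y = 2.34 + 2×1.71 = 5.760 m
R = A/P = 4.001/5.760 = 0.6947 m
Q = (1/n)·A·R^(2/3)·S^(1/2) = (1/0.012) × 4.001 × 0.6947^(2/3) × 0.0013^(1/2) = 9.430 m³/s
V = Q/A = 9.430/4.001 = 2.357 m/s

2.36 m/s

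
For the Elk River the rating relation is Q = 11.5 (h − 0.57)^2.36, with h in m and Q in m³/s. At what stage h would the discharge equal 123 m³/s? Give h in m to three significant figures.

h − h₀ = (Q/C)^(1/b) = (123/11.5)^(1/2.36) = 2.730 m
h = 0.57 + 2.730 = 3.300 m

3.30 m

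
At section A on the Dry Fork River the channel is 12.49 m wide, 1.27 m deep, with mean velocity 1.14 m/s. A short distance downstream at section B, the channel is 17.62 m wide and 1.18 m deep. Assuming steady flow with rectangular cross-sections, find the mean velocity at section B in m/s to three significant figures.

Q = A₁V₁ = (12.49×1.27) × 1.14 = 18.08 m³/s
A₂ = 17.62 × 1.18 = 20.79 m²
V₂ = Q/A₂ = 18.08/20.79 = 0.8697 m/s

0.870 m/s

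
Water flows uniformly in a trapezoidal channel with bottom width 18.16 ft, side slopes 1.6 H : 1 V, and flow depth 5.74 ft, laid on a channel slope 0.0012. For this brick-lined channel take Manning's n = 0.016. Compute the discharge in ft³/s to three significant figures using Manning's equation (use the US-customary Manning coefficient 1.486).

1260 ft³/s

A = (b + z·y)·y = (18.16 + 1.6×5.74)×5.74 = 157.0 ft²
P = b + 2y√(1+z²) = 18.16 + 2×5.74×√(1+1.6²) = 39.82 ft
R = A/P = 157.0/39.82 = 3.942 ft
Q = (1.486/n)·A·R^(2/3)·S^(1/2) = (1.486/0.016) × 157.0 × 3.942^(2/3) × 0.0012^(1/2) = 1260 ft³/s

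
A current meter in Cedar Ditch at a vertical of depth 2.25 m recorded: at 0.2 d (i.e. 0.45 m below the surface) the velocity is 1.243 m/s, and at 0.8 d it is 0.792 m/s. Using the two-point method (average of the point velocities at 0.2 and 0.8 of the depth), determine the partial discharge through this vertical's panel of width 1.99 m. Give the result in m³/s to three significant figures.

v̄ = (1.243 + 0.792) / 2 = 1.018 m/s
q = v̄ × d × w = 1.018 × 2.25 × 1.99 = 4.556 m³/s

4.56 m³/s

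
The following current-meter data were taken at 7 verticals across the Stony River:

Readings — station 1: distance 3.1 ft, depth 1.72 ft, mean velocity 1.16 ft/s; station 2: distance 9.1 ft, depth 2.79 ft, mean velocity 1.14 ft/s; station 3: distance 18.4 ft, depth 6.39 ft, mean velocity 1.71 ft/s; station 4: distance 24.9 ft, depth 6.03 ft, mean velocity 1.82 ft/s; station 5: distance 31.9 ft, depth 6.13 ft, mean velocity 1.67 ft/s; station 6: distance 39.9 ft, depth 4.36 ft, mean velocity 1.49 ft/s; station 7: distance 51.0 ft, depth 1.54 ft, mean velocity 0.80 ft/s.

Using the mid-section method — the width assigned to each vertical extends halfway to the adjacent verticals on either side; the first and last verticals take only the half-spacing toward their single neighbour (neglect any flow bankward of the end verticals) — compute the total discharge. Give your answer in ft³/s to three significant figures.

w_1 = (9.1 − 3.1)/2 = 3 ft; q_1 = 1.16 × 1.72 × 3 = 5.986 ft³/s
w_2 = (18.4 − 3.1)/2 = 7.65 ft; q_2 = 1.14 × 2.79 × 7.65 = 24.33 ft³/s
w_3 = (24.9 − 9.1)/2 = 7.9 ft; q_3 = 1.71 × 6.39 × 7.9 = 86.32 ft³/s
w_4 = (31.9 − 18.4)/2 = 6.75 ft; q_4 = 1.82 × 6.03 × 6.75 = 74.08 ft³/s
w_5 = (39.9 − 24.9)/2 = 7.5 ft; q_5 = 1.67 × 6.13 × 7.5 = 76.78 ft³/s
w_6 = (51.0 − 31.9)/2 = 9.55 ft; q_6 = 1.49 × 4.36 × 9.55 = 62.04 ft³/s
w_7 = (51.0 − 39.9)/2 = 5.55 ft; q_7 = 0.80 × 1.54 × 5.55 = 6.838 ft³/s
Q = Σ qᵢ = 336.4 ft³/s

336 ft³/s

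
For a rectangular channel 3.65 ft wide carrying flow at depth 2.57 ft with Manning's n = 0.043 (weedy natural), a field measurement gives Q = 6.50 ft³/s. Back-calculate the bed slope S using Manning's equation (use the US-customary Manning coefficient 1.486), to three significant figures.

A = b·y = 3.65 × 2.57 = 9.381 ft²
P = b + 2y = 3.65 + 2×2.57 = 8.790 ft
R = A/P = 9.381/8.790 = 1.067 ft
S = (Q·n / (1.486·A·R^(2/3)))² = (6.50×0.043 / (1.486×9.381×1.044))² = 0.0003687

0.000369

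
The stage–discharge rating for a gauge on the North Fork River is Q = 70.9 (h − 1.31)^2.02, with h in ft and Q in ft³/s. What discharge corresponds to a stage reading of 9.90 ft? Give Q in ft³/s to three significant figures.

Q = 70.9 × (9.90 − 1.31)^2.02 = 70.9 × 8.59^2.02 = 5462 ft³/s

5460 ft³/s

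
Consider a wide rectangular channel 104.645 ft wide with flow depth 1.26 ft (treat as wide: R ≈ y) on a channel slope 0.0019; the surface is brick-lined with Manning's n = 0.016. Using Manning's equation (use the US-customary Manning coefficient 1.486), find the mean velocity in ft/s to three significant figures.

A = b·y = 104.645 × 1.26 = 131.9 ft²
Wide channel: R ≈ y = 1.26 ft
Q = (1.486/n)·A·R^(2/3)·S^(1/2) = (1.486/0.016) × 131.9 × 1.260^(2/3) × 0.0019^(1/2) = 622.7 ft³/s
V = Q/A = 622.7/131.9 = 4.723 ft/s

4.72 ft/s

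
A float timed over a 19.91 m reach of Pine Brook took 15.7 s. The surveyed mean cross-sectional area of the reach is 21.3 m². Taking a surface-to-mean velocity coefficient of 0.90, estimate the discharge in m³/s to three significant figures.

24.3 m³/s

v_surface = L / t̄ = 19.91 / 15.7 = 1.268 m/s
v_mean = 0.90 × 1.268 = 1.141 m/s
Q = A × v_mean = 21.3 × 1.141 = 24.31 m³/s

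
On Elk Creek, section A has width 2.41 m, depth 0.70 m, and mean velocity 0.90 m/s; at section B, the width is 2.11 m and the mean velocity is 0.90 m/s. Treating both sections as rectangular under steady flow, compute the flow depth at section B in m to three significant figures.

0.800 m

Q = A₁V₁ = (2.41×0.70) × 0.90 = 1.518 m³/s
d₂ = Q/(b₂ V₂) = 1.518/(2.11×0.90) = 0.7995 m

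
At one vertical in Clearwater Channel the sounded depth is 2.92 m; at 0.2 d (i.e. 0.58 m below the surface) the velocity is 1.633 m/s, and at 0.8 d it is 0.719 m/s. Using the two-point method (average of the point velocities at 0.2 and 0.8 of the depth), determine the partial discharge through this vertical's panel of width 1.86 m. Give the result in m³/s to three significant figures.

6.39 m³/s

v̄ = (1.633 + 0.719) / 2 = 1.176 m/s
q = v̄ × d × w = 1.176 × 2.92 × 1.86 = 6.387 m³/s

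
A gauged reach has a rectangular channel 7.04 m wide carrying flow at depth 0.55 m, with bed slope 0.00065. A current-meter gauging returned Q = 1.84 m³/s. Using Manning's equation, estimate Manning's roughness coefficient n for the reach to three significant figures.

A = b·y = 7.04 × 0.55 = 3.872 m²
P = b + 2y = 7.04 + 2×0.55 = 8.140 m
R = A/P = 3.872/8.140 = 0.4757 m
n = (1/Q)·A·R^(2/3)·S^(1/2) = (1/1.84) × 3.872 × 0.6094 × 0.02550 = 0.03269

0.0327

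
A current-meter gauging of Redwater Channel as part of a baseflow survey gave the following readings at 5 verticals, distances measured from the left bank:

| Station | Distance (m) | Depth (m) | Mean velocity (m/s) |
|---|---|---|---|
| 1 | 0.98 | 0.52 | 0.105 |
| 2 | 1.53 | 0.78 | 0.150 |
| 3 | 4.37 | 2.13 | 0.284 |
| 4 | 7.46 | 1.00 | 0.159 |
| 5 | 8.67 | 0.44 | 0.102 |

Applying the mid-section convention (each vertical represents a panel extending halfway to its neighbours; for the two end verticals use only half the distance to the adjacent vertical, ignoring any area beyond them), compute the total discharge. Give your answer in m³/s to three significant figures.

w_1 = (1.53 − 0.98)/2 = 0.275 m; q_1 = 0.105 × 0.52 × 0.275 = 0.01502 m³/s
w_2 = (4.37 − 0.98)/2 = 1.695 m; q_2 = 0.150 × 0.78 × 1.695 = 0.1983 m³/s
w_3 = (7.46 − 1.53)/2 = 2.965 m; q_3 = 0.284 × 2.13 × 2.965 = 1.794 m³/s
w_4 = (8.67 − 4.37)/2 = 2.15 m; q_4 = 0.159 × 1.00 × 2.15 = 0.3419 m³/s
w_5 = (8.67 − 7.46)/2 = 0.605 m; q_5 = 0.102 × 0.44 × 0.605 = 0.02715 m³/s
Q = Σ qᵢ = 2.376 m³/s

2.38 m³/s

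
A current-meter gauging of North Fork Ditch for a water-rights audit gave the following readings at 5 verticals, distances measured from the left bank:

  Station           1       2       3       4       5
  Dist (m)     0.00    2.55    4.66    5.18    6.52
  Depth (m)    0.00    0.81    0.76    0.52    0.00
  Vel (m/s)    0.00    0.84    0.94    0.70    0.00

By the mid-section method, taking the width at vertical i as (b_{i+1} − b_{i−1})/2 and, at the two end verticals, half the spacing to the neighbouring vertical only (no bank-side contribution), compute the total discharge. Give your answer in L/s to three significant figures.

w_2 = (4.66 − 0.00)/2 = 2.33 m; q_2 = 0.84 × 0.81 × 2.33 = 1.585 m³/s
w_3 = (5.18 − 2.55)/2 = 1.315 m; q_3 = 0.94 × 0.76 × 1.315 = 0.9394 m³/s
w_4 = (6.52 − 4.66)/2 = 0.93 m; q_4 = 0.70 × 0.52 × 0.93 = 0.3385 m³/s
Stations 1, 5 contribute zero (depth or velocity is 0).
Q = Σ qᵢ = 2.863 m³/s
= 2.863 × 1000 = 2863 L/s

2860 L/s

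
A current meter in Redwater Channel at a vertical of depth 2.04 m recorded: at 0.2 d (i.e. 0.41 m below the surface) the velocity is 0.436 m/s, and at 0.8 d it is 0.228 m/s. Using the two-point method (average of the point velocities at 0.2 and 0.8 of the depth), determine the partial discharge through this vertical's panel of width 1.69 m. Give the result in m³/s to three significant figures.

1.14 m³/s

v̄ = (0.436 + 0.228) / 2 = 0.3320 m/s
q = v̄ × d × w = 0.3320 × 2.04 × 1.69 = 1.145 m³/s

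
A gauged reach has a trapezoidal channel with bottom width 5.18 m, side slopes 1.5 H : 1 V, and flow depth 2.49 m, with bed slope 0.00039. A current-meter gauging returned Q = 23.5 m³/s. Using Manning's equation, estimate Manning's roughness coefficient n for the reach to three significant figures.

0.0252

A = (b + z·y)·y = (5.18 + 1.5×2.49)×2.49 = 22.20 m²
P = b + 2y√(1+z²) = 5.18 + 2×2.49×√(1+1.5²) = 14.16 m
R = A/P = 22.20/14.16 = 1.568 m
n = (1/Q)·A·R^(2/3)·S^(1/2) = (1/23.5) × 22.20 × 1.350 × 0.01975 = 0.02518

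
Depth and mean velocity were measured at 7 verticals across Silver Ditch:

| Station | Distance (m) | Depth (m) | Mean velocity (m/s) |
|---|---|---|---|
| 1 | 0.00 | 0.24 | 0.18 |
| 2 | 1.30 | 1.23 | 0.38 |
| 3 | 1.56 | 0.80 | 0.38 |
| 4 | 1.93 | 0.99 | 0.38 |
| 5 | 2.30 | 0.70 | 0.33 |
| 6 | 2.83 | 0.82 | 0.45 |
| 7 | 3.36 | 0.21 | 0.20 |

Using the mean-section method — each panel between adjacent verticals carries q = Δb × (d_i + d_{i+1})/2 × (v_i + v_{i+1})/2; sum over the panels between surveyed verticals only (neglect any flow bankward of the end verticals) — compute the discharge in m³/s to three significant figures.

Panel 1-2: Δb = 1.3 m, d̄ = (0.24+1.23)/2 = 0.735, v̄ = (0.18+0.38)/2 = 0.28 → q = 1.3×0.735×0.28 = 0.2675 m³/s
Panel 2-3: Δb = 0.26 m, d̄ = (1.23+0.80)/2 = 1.015, v̄ = (0.38+0.38)/2 = 0.38 → q = 0.26×1.015×0.38 = 0.1003 m³/s
Panel 3-4: Δb = 0.37 m, d̄ = (0.80+0.99)/2 = 0.895, v̄ = (0.38+0.38)/2 = 0.38 → q = 0.37×0.895×0.38 = 0.1258 m³/s
Panel 4-5: Δb = 0.37 m, d̄ = (0.99+0.70)/2 = 0.845, v̄ = (0.38+0.33)/2 = 0.355 → q = 0.37×0.845×0.355 = 0.1110 m³/s
Panel 5-6: Δb = 0.53 m, d̄ = (0.70+0.82)/2 = 0.76, v̄ = (0.33+0.45)/2 = 0.39 → q = 0.53×0.76×0.39 = 0.1571 m³/s
Panel 6-7: Δb = 0.53 m, d̄ = (0.82+0.21)/2 = 0.515, v̄ = (0.45+0.20)/2 = 0.325 → q = 0.53×0.515×0.325 = 0.08871 m³/s
Q = Σ q = 0.8505 m³/s

0.850 m³/s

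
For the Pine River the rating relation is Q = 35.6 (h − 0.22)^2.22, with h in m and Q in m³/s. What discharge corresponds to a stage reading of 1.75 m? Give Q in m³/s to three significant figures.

Q = 35.6 × (1.75 − 0.22)^2.22 = 35.6 × 1.53^2.22 = 91.51 m³/s

91.5 m³/s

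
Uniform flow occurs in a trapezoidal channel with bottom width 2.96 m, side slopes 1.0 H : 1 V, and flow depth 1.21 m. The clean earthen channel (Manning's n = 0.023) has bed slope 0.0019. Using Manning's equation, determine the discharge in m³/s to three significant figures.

A = (b + z·y)·y = (2.96 + 1.0×1.21)×1.21 = 5.046 m²
P = b + 2y√(1+z²) = 2.96 + 2×1.21×√(1+1.0²) = 6.382 m
R = A/P = 5.046/6.382 = 0.7906 m
Q = (1/n)·A·R^(2/3)·S^(1/2) = (1/0.023) × 5.046 × 0.7906^(2/3) × 0.0019^(1/2) = 8.176 m³/s

8.18 m³/s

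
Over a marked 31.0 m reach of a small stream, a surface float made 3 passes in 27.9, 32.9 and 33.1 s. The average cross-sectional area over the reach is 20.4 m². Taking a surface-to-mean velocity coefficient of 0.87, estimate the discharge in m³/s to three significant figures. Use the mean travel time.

t̄ = (27.9 + 32.9 + 33.1) / 3 = 31.3 s
v_surface = L / t̄ = 31.0 / 31.3 = 0.9904 m/s
v_mean = 0.87 × 0.9904 = 0.8617 m/s
Q = A × v_mean = 20.4 × 0.8617 = 17.58 m³/s

17.6 m³/s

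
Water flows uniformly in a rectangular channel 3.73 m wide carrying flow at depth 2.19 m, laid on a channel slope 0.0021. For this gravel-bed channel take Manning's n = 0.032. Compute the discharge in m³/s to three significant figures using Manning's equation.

11.8 m³/s

A = b·y = 3.73 × 2.19 = 8.169 m²
P = b + 2y = 3.73 + 2×2.19 = 8.110 m
R = A/P = 8.169/8.110 = 1.007 m
Q = (1/n)·A·R^(2/3)·S^(1/2) = (1/0.032) × 8.169 × 1.007^(2/3) × 0.0021^(1/2) = 11.75 m³/s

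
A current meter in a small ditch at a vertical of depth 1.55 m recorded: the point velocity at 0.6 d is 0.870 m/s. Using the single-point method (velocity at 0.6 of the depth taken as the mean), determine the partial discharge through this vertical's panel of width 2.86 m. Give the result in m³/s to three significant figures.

v̄ = v₀.₆ = 0.870 m/s
q = v̄ × d × w = 0.8700 × 1.55 × 2.86 = 3.857 m³/s

3.86 m³/s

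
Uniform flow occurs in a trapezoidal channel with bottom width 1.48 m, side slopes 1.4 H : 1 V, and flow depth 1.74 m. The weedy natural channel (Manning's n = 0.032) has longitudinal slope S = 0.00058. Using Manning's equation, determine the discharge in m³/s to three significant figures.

4.82 m³/s

A = (b + z·y)·y = (1.48 + 1.4×1.74)×1.74 = 6.814 m²
P = b + 2y√(1+z²) = 1.48 + 2×1.74×√(1+1.4²) = 7.467 m
R = A/P = 6.814/7.467 = 0.9125 m
Q = (1/n)·A·R^(2/3)·S^(1/2) = (1/0.032) × 6.814 × 0.9125^(2/3) × 0.00058^(1/2) = 4.824 m³/s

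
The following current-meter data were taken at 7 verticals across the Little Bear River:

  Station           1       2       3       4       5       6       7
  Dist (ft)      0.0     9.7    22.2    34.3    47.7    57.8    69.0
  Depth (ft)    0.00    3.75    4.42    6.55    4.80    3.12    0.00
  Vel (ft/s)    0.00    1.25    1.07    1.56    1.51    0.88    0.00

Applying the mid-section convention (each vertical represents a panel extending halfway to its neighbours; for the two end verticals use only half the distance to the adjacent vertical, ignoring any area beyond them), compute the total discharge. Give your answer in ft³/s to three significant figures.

355 ft³/s

w_2 = (22.2 − 0.0)/2 = 11.1 ft; q_2 = 1.25 × 3.75 × 11.1 = 52.03 ft³/s
w_3 = (34.3 − 9.7)/2 = 12.3 ft; q_3 = 1.07 × 4.42 × 12.3 = 58.17 ft³/s
w_4 = (47.7 − 22.2)/2 = 12.75 ft; q_4 = 1.56 × 6.55 × 12.75 = 130.3 ft³/s
w_5 = (57.8 − 34.3)/2 = 11.75 ft; q_5 = 1.51 × 4.80 × 11.75 = 85.16 ft³/s
w_6 = (69.0 − 47.7)/2 = 10.65 ft; q_6 = 0.88 × 3.12 × 10.65 = 29.24 ft³/s
Stations 1, 7 contribute zero (depth or velocity is 0).
Q = Σ qᵢ = 354.9 ft³/s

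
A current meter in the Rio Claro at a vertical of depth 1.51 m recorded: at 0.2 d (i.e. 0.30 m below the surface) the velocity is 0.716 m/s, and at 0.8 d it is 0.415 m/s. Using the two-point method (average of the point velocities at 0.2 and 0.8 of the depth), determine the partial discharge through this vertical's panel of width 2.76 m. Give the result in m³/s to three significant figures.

v̄ = (0.716 + 0.415) / 2 = 0.5655 m/s
q = v̄ × d × w = 0.5655 × 1.51 × 2.76 = 2.357 m³/s

2.36 m³/s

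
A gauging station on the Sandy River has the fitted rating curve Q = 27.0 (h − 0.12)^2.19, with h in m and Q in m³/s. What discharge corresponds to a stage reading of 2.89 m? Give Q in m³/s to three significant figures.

Q = 27.0 × (2.89 − 0.12)^2.19 = 27.0 × 2.77^2.19 = 251.4 m³/s

251 m³/s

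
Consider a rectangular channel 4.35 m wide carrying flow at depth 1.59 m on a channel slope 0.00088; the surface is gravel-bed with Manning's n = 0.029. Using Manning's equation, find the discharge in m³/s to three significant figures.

6.69 m³/s

A = b·y = 4.35 × 1.59 = 6.917 m²
P = b + 2y = 4.35 + 2×1.59 = 7.530 m
R = A/P = 6.917/7.530 = 0.9185 m
Q = (1/n)·A·R^(2/3)·S^(1/2) = (1/0.029) × 6.917 × 0.9185^(2/3) × 0.00088^(1/2) = 6.685 m³/s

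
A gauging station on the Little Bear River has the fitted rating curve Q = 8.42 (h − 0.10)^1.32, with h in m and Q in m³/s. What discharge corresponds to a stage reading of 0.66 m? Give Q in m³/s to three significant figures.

Q = 8.42 × (0.66 − 0.10)^1.32 = 8.42 × 0.56^1.32 = 3.917 m³/s

3.92 m³/s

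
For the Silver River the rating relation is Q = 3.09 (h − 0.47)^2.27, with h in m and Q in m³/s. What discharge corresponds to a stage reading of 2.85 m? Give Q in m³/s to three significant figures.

22.1 m³/s

Q = 3.09 × (2.85 − 0.47)^2.27 = 3.09 × 2.38^2.27 = 22.12 m³/s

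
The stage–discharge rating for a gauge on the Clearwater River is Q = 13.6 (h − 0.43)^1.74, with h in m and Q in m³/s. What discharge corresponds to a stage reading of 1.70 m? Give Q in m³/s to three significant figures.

Q = 13.6 × (1.70 − 0.43)^1.74 = 13.6 × 1.27^1.74 = 20.61 m³/s

20.6 m³/s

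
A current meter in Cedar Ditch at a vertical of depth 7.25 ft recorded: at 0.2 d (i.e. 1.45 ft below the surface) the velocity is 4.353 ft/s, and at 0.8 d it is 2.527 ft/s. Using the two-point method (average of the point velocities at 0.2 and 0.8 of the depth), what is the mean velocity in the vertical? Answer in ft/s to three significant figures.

v̄ = (4.353 + 2.527) / 2 = 3.440 ft/s

3.44 ft/s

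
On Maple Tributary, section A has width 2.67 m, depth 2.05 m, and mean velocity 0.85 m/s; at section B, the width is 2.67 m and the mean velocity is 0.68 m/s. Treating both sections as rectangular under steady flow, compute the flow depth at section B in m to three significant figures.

Q = A₁V₁ = (2.67×2.05) × 0.85 = 4.652 m³/s
d₂ = Q/(b₂ V₂) = 4.652/(2.67×0.68) = 2.563 m

2.56 m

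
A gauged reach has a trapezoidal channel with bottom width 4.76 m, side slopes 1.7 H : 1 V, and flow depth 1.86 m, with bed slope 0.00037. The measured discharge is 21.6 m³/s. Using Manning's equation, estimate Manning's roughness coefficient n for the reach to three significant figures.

A = (b + z·y)·y = (4.76 + 1.7×1.86)×1.86 = 14.73 m²
P = b + 2y√(1+z²) = 4.76 + 2×1.86×√(1+1.7²) = 12.10 m
R = A/P = 14.73/12.10 = 1.218 m
n = (1/Q)·A·R^(2/3)·S^(1/2) = (1/21.6) × 14.73 × 1.141 × 0.01924 = 0.01497

0.0150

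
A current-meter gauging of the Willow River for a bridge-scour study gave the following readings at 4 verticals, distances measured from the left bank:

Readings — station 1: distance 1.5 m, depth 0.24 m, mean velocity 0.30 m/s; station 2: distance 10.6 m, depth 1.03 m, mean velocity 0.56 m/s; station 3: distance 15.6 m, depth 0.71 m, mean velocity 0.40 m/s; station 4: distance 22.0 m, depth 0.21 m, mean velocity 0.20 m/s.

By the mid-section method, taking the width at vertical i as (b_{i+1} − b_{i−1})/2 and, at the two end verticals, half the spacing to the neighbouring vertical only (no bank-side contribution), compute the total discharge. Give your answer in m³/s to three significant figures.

6.15 m³/s

w_1 = (10.6 − 1.5)/2 = 4.55 m; q_1 = 0.30 × 0.24 × 4.55 = 0.3276 m³/s
w_2 = (15.6 − 1.5)/2 = 7.05 m; q_2 = 0.56 × 1.03 × 7.05 = 4.066 m³/s
w_3 = (22.0 − 10.6)/2 = 5.7 m; q_3 = 0.40 × 0.71 × 5.7 = 1.619 m³/s
w_4 = (22.0 − 15.6)/2 = 3.2 m; q_4 = 0.20 × 0.21 × 3.2 = 0.1344 m³/s
Q = Σ qᵢ = 6.147 m³/s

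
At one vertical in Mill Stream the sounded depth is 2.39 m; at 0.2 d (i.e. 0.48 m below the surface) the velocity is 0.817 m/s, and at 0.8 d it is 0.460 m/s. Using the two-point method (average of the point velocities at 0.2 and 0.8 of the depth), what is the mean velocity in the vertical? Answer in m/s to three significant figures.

0.639 m/s

v̄ = (0.817 + 0.460) / 2 = 0.6385 m/s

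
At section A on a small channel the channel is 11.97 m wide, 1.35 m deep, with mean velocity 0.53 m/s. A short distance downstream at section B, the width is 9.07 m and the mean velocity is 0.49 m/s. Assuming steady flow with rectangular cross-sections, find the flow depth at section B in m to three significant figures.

Q = A₁V₁ = (11.97×1.35) × 0.53 = 8.565 m³/s
d₂ = Q/(b₂ V₂) = 8.565/(9.07×0.49) = 1.927 m

1.93 m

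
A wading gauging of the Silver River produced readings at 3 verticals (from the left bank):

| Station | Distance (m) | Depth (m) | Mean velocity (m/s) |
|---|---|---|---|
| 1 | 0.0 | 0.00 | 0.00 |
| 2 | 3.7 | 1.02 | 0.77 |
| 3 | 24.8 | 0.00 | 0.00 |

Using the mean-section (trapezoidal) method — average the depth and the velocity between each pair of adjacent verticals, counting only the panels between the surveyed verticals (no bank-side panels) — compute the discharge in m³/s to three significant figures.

4.87 m³/s

Panel 1-2: Δb = 3.7 m, d̄ = (0.00+1.02)/2 = 0.51, v̄ = (0.00+0.77)/2 = 0.385 → q = 3.7×0.51×0.385 = 0.7265 m³/s
Panel 2-3: Δb = 21.1 m, d̄ = (1.02+0.00)/2 = 0.51, v̄ = (0.77+0.00)/2 = 0.385 → q = 21.1×0.51×0.385 = 4.143 m³/s
Q = Σ q = 4.869 m³/s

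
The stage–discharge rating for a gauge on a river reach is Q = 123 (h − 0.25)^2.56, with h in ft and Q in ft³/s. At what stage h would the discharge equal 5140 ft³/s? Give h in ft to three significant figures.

4.55 ft

h − h₀ = (Q/C)^(1/b) = (5140/123)^(1/2.56) = 4.298 ft
h = 0.25 + 4.298 = 4.548 ft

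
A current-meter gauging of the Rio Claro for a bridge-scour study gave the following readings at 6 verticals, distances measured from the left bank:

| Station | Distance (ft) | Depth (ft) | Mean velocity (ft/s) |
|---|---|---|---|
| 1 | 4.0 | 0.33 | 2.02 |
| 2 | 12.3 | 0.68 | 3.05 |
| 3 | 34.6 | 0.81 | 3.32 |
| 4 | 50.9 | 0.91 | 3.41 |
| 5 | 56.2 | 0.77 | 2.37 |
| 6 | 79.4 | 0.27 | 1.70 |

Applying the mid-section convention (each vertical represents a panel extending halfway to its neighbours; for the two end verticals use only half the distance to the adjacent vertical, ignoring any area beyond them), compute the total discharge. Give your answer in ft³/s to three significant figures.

151 ft³/s

w_1 = (12.3 − 4.0)/2 = 4.15 ft; q_1 = 2.02 × 0.33 × 4.15 = 2.766 ft³/s
w_2 = (34.6 − 4.0)/2 = 15.3 ft; q_2 = 3.05 × 0.68 × 15.3 = 31.73 ft³/s
w_3 = (50.9 − 12.3)/2 = 19.3 ft; q_3 = 3.32 × 0.81 × 19.3 = 51.90 ft³/s
w_4 = (56.2 − 34.6)/2 = 10.8 ft; q_4 = 3.41 × 0.91 × 10.8 = 33.51 ft³/s
w_5 = (79.4 − 50.9)/2 = 14.25 ft; q_5 = 2.37 × 0.77 × 14.25 = 26.00 ft³/s
w_6 = (79.4 − 56.2)/2 = 11.6 ft; q_6 = 1.70 × 0.27 × 11.6 = 5.324 ft³/s
Q = Σ qᵢ = 151.2 ft³/s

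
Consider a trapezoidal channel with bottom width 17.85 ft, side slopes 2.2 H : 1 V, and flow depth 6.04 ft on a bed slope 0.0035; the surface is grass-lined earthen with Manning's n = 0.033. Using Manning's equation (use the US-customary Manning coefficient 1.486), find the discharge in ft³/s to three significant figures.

A = (b + z·y)·y = (17.85 + 2.2×6.04)×6.04 = 188.1 ft²
P = b + 2y√(1+z²) = 17.85 + 2×6.04×√(1+2.2²) = 47.04 ft
R = A/P = 188.1/47.04 = 3.998 ft
Q = (1.486/n)·A·R^(2/3)·S^(1/2) = (1.486/0.033) × 188.1 × 3.998^(2/3) × 0.0035^(1/2) = 1262 ft³/s

1260 ft³/s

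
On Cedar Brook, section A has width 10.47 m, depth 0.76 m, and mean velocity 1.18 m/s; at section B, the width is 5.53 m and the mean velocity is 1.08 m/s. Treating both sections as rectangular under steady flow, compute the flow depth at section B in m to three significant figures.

Q = A₁V₁ = (10.47×0.76) × 1.18 = 9.389 m³/s
d₂ = Q/(b₂ V₂) = 9.389/(5.53×1.08) = 1.572 m

1.57 m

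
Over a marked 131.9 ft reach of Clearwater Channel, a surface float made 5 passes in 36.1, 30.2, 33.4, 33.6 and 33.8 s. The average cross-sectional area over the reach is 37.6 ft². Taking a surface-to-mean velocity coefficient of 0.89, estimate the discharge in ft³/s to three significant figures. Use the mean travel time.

132 ft³/s

t̄ = (36.1 + 30.2 + 33.4 + 33.6 + 33.8) / 5 = 33.42 s
v_surface = L / t̄ = 131.9 / 33.42 = 3.947 ft/s
v_mean = 0.89 × 3.947 = 3.513 ft/s
Q = A × v_mean = 37.6 × 3.513 = 132.1 ft³/s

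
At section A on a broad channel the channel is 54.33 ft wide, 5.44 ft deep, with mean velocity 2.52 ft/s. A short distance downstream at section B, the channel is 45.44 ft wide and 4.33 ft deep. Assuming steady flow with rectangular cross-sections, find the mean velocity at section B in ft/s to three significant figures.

3.79 ft/s

Q = A₁V₁ = (54.33×5.44) × 2.52 = 744.8 ft³/s
A₂ = 45.44 × 4.33 = 196.8 ft²
V₂ = Q/A₂ = 744.8/196.8 = 3.785 ft/s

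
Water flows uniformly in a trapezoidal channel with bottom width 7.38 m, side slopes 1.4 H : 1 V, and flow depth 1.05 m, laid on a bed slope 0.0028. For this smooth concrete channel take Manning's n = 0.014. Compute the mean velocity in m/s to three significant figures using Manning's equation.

A = (b + z·y)·y = (7.38 + 1.4×1.05)×1.05 = 9.293 m²
P = b + 2y√(1+z²) = 7.38 + 2×1.05×√(1+1.4²) = 10.99 m
R = A/P = 9.293/10.99 = 0.8453 m
Q = (1/n)·A·R^(2/3)·S^(1/2) = (1/0.014) × 9.293 × 0.8453^(2/3) × 0.0028^(1/2) = 31.40 m³/s
V = Q/A = 31.40/9.293 = 3.379 m/s

3.38 m/s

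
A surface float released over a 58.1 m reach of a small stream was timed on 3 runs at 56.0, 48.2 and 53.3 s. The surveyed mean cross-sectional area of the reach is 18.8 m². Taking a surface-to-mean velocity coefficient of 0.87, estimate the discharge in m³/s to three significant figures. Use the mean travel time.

18.1 m³/s

t̄ = (56.0 + 48.2 + 53.3) / 3 = 52.5 s
v_surface = L / t̄ = 58.1 / 52.5 = 1.107 m/s
v_mean = 0.87 × 1.107 = 0.9628 m/s
Q = A × v_mean = 18.8 × 0.9628 = 18.10 m³/s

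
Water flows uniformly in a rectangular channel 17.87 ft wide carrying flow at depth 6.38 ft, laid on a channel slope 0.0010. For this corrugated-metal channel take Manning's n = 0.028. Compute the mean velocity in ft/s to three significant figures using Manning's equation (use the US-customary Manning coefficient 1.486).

4.03 ft/s

A = b·y = 17.87 × 6.38 = 114.0 ft²
P = b + 2y = 17.87 + 2×6.38 = 30.63 ft
R = A/P = 114.0/30.63 = 3.722 ft
Q = (1.486/n)·A·R^(2/3)·S^(1/2) = (1.486/0.028) × 114.0 × 3.722^(2/3) × 0.0010^(1/2) = 459.6 ft³/s
V = Q/A = 459.6/114.0 = 4.031 ft/s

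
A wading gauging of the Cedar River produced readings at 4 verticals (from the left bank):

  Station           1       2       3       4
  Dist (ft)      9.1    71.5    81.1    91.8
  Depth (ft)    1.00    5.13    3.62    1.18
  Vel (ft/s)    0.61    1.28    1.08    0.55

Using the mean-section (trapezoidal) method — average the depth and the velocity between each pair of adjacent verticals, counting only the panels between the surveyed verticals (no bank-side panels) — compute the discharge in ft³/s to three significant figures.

Panel 1-2: Δb = 62.4 ft, d̄ = (1.00+5.13)/2 = 3.065, v̄ = (0.61+1.28)/2 = 0.945 → q = 62.4×3.065×0.945 = 180.7 ft³/s
Panel 2-3: Δb = 9.6 ft, d̄ = (5.13+3.62)/2 = 4.375, v̄ = (1.28+1.08)/2 = 1.18 → q = 9.6×4.375×1.18 = 49.56 ft³/s
Panel 3-4: Δb = 10.7 ft, d̄ = (3.62+1.18)/2 = 2.4, v̄ = (1.08+0.55)/2 = 0.815 → q = 10.7×2.4×0.815 = 20.93 ft³/s
Q = Σ q = 251.2 ft³/s

251 ft³/s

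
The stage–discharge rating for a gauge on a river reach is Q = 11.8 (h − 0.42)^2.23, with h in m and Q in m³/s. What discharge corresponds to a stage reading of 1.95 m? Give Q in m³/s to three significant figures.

Q = 11.8 × (1.95 − 0.42)^2.23 = 11.8 × 1.53^2.23 = 30.46 m³/s

30.5 m³/s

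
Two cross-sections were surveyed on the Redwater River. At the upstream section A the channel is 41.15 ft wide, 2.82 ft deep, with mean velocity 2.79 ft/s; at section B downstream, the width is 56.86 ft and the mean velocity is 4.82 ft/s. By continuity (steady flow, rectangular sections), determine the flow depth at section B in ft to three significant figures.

1.18 ft

Q = A₁V₁ = (41.15×2.82) × 2.79 = 323.8 ft³/s
d₂ = Q/(b₂ V₂) = 323.8/(56.86×4.82) = 1.181 ft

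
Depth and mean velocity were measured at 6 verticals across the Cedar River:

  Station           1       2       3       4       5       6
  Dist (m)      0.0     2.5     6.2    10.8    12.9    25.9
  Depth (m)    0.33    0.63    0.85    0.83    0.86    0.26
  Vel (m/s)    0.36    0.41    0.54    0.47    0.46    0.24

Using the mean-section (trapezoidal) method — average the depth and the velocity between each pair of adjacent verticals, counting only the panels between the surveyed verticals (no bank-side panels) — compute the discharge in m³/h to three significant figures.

25500 m³/h

Panel 1-2: Δb = 2.5 m, d̄ = (0.33+0.63)/2 = 0.48, v̄ = (0.36+0.41)/2 = 0.385 → q = 2.5×0.48×0.385 = 0.4620 m³/s
Panel 2-3: Δb = 3.7 m, d̄ = (0.63+0.85)/2 = 0.74, v̄ = (0.41+0.54)/2 = 0.475 → q = 3.7×0.74×0.475 = 1.301 m³/s
Panel 3-4: Δb = 4.6 m, d̄ = (0.85+0.83)/2 = 0.84, v̄ = (0.54+0.47)/2 = 0.505 → q = 4.6×0.84×0.505 = 1.951 m³/s
Panel 4-5: Δb = 2.1 m, d̄ = (0.83+0.86)/2 = 0.845, v̄ = (0.47+0.46)/2 = 0.465 → q = 2.1×0.845×0.465 = 0.8251 m³/s
Panel 5-6: Δb = 13 m, d̄ = (0.86+0.26)/2 = 0.56, v̄ = (0.46+0.24)/2 = 0.35 → q = 13×0.56×0.35 = 2.548 m³/s
Q = Σ q = 7.087 m³/s
= 7.087 × 3600 = 25510 m³/h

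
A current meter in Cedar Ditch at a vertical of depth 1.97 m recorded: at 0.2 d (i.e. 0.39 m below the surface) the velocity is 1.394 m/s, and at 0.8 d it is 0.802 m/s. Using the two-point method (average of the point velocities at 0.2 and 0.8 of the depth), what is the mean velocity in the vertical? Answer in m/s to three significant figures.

v̄ = (1.394 + 0.802) / 2 = 1.098 m/s

1.10 m/s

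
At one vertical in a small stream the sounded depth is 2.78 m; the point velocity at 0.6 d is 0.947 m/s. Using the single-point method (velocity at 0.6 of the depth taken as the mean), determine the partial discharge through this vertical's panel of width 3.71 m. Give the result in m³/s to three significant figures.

v̄ = v₀.₆ = 0.947 m/s
q = v̄ × d × w = 0.9470 × 2.78 × 3.71 = 9.767 m³/s

9.77 m³/s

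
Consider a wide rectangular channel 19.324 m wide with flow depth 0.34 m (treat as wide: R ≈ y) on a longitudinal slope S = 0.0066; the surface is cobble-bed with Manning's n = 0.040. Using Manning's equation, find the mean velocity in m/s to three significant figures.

0.989 m/s

A = b·y = 19.324 × 0.34 = 6.570 m²
Wide channel: R ≈ y = 0.34 m
Q = (1/n)·A·R^(2/3)·S^(1/2) = (1/0.040) × 6.570 × 0.3400^(2/3) × 0.0066^(1/2) = 6.500 m³/s
V = Q/A = 6.500/6.570 = 0.9894 m/s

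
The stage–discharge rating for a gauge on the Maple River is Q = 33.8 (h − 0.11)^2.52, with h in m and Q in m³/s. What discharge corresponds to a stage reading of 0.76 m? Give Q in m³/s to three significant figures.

11.4 m³/s

Q = 33.8 × (0.76 − 0.11)^2.52 = 33.8 × 0.65^2.52 = 11.41 m³/s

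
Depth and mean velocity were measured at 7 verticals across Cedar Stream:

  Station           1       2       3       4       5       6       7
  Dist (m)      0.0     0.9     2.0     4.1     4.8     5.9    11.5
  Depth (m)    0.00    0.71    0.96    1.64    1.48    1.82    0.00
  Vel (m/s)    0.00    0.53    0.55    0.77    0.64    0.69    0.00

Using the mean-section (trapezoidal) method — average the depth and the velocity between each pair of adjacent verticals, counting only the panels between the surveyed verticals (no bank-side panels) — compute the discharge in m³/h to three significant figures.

Panel 1-2: Δb = 0.9 m, d̄ = (0.00+0.71)/2 = 0.355, v̄ = (0.00+0.53)/2 = 0.265 → q = 0.9×0.355×0.265 = 0.08467 m³/s
Panel 2-3: Δb = 1.1 m, d̄ = (0.71+0.96)/2 = 0.835, v̄ = (0.53+0.55)/2 = 0.54 → q = 1.1×0.835×0.54 = 0.4960 m³/s
Panel 3-4: Δb = 2.1 m, d̄ = (0.96+1.64)/2 = 1.3, v̄ = (0.55+0.77)/2 = 0.66 → q = 2.1×1.3×0.66 = 1.802 m³/s
Panel 4-5: Δb = 0.7 m, d̄ = (1.64+1.48)/2 = 1.56, v̄ = (0.77+0.64)/2 = 0.705 → q = 0.7×1.56×0.705 = 0.7699 m³/s
Panel 5-6: Δb = 1.1 m, d̄ = (1.48+1.82)/2 = 1.65, v̄ = (0.64+0.69)/2 = 0.665 → q = 1.1×1.65×0.665 = 1.207 m³/s
Panel 6-7: Δb = 5.6 m, d̄ = (1.82+0.00)/2 = 0.91, v̄ = (0.69+0.00)/2 = 0.345 → q = 5.6×0.91×0.345 = 1.758 m³/s
Q = Σ q = 6.117 m³/s
= 6.117 × 3600 = 22020 m³/h

22000 m³/h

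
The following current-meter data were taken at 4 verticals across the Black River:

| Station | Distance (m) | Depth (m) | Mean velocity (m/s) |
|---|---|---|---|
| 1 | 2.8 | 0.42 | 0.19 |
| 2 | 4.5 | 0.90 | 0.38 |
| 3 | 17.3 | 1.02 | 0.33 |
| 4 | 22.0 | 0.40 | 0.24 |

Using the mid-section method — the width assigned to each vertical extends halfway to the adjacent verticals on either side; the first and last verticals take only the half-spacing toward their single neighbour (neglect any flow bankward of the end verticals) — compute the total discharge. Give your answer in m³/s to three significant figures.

5.72 m³/s

w_1 = (4.5 − 2.8)/2 = 0.85 m; q_1 = 0.19 × 0.42 × 0.85 = 0.06783 m³/s
w_2 = (17.3 − 2.8)/2 = 7.25 m; q_2 = 0.38 × 0.90 × 7.25 = 2.480 m³/s
w_3 = (22.0 − 4.5)/2 = 8.75 m; q_3 = 0.33 × 1.02 × 8.75 = 2.945 m³/s
w_4 = (22.0 − 17.3)/2 = 2.35 m; q_4 = 0.24 × 0.40 × 2.35 = 0.2256 m³/s
Q = Σ qᵢ = 5.718 m³/s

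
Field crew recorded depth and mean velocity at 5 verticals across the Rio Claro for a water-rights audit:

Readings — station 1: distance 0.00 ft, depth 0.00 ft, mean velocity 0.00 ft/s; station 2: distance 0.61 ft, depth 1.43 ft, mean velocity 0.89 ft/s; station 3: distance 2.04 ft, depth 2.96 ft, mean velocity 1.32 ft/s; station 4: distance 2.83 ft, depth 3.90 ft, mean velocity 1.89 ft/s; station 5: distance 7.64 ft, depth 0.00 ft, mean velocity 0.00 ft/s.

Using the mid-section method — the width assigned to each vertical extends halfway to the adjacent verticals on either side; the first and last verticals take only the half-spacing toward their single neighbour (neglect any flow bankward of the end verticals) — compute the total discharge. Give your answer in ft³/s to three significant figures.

w_2 = (2.04 − 0.00)/2 = 1.02 ft; q_2 = 0.89 × 1.43 × 1.02 = 1.298 ft³/s
w_3 = (2.83 − 0.61)/2 = 1.11 ft; q_3 = 1.32 × 2.96 × 1.11 = 4.337 ft³/s
w_4 = (7.64 − 2.04)/2 = 2.8 ft; q_4 = 1.89 × 3.90 × 2.8 = 20.64 ft³/s
Stations 1, 5 contribute zero (depth or velocity is 0).
Q = Σ qᵢ = 26.27 ft³/s

26.3 ft³/s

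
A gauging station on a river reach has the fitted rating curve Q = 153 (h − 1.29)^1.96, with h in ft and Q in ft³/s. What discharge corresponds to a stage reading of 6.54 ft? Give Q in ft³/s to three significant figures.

Q = 153 × (6.54 − 1.29)^1.96 = 153 × 5.25^1.96 = 3946 ft³/s

3950 ft³/s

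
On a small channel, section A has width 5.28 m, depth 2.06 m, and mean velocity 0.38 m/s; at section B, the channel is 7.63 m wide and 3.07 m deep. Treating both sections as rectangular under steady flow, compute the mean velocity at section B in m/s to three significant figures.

Q = A₁V₁ = (5.28×2.06) × 0.38 = 4.133 m³/s
A₂ = 7.63 × 3.07 = 23.42 m²
V₂ = Q/A₂ = 4.133/23.42 = 0.1765 m/s

0.176 m/s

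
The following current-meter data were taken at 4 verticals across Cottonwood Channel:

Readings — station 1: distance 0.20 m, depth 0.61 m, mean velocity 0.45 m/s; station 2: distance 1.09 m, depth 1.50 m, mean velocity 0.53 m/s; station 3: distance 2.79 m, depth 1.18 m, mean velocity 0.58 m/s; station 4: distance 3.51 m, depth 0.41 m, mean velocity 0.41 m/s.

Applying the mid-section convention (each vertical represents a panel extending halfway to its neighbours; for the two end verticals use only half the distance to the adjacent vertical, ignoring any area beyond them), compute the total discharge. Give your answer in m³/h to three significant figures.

7350 m³/h

w_1 = (1.09 − 0.20)/2 = 0.445 m; q_1 = 0.45 × 0.61 × 0.445 = 0.1222 m³/s
w_2 = (2.79 − 0.20)/2 = 1.295 m; q_2 = 0.53 × 1.50 × 1.295 = 1.030 m³/s
w_3 = (3.51 − 1.09)/2 = 1.21 m; q_3 = 0.58 × 1.18 × 1.21 = 0.8281 m³/s
w_4 = (3.51 − 2.79)/2 = 0.36 m; q_4 = 0.41 × 0.41 × 0.36 = 0.06052 m³/s
Q = Σ qᵢ = 2.040 m³/s
= 2.040 × 3600 = 7345 m³/h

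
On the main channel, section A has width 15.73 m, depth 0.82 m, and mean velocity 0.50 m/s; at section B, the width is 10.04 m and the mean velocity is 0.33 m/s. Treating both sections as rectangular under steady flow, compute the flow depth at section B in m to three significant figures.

1.95 m

Q = A₁V₁ = (15.73×0.82) × 0.50 = 6.449 m³/s
d₂ = Q/(b₂ V₂) = 6.449/(10.04×0.33) = 1.947 m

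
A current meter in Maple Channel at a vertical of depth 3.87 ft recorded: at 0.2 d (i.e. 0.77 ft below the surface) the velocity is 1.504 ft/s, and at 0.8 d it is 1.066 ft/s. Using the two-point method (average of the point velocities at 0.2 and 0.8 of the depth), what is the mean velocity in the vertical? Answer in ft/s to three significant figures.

1.29 ft/s

v̄ = (1.504 + 1.066) / 2 = 1.285 ft/s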